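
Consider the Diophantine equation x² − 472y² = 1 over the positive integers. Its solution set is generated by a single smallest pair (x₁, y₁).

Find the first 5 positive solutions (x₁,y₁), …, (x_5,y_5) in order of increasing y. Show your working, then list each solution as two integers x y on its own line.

306917 14127
188396089777 8671632918
115643925371868101 5322943120573485
70986173286526887819457 3267403467465432958572
43573726693046301732396700037 2005643340042853631571511563

√472 = [21; 1,2,1,1,1,…,2,1,42, …], period ℓ=14 (even) → k=13
step 0: (21, 1)  from 21·(1,0) + (0,1)
step 1: (22, 1)  from 1·(21,1) + (1,0)
step 2: (65, 3)  from 2·(22,1) + (21,1)
…
step 4: (152, 7)  from 1·(87,4) + (65,3)
step 5: (239, 11)  from 1·(152,7) + (87,4)
step 6: (1108, 51)  from 4·(239,11) + (152,7)
step 7: (5779, 266)  from 5·(1108,51) + (239,11)
step 8: (24224, 1115)  from 4·(5779,266) + (1108,51)
step 9: (30003, 1381)  from 1·(24224,1115) + (5779,266)
…
step 11: (84230, 3877)  from 1·(54227,2496) + (30003,1381)
step 12: (222687, 10250)  from 2·(84230,3877) + (54227,2496)
step 13: (306917, 14127)  from 1·(222687,10250) + (84230,3877)
fundamental: x₁=306917, y₁=14127  (since 94198044889 − 472·199572129 = 1)
(306917+14127√472)^2 = 188396089777 + 8671632918√472
(306917+14127√472)^3 = 115643925371868101 + 5322943120573485√472
(306917+14127√472)^4 = 70986173286526887819457 + 3267403467465432958572√472
(306917+14127√472)^5 = 43573726693046301732396700037 + 2005643340042853631571511563√472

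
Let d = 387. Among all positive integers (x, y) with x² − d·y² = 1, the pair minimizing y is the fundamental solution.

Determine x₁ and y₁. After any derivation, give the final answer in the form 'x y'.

√387 → a₀=19, period (1,2,19,2,1,38); ℓ=6 even so k=5
a_0=19:  p_0=19·1+0=19,  q_0=19·0+1=1
…
a_4=2:  p_4=2·1141+59=2341,  q_4=2·58+3=119
a_5=1:  p_5=1·2341+1141=3482,  q_5=1·119+58=177
fundamental: x₁=3482, y₁=177  (since 12124324 − 387·31329 = 1)

3482 177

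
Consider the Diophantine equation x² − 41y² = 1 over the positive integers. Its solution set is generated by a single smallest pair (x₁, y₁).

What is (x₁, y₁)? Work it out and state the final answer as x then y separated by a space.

d=41: √d = [6; 2,2,12] (ℓ=3, odd), read p_5/q_5
a_0=6:  p_0=6·1+0=6,  q_0=6·0+1=1
a_1=2:  p_1=2·6+1=13,  q_1=2·1+0=2
…
a_4=2:  p_4=2·397+32=826,  q_4=2·62+5=129
a_5=2:  p_5=2·826+397=2049,  q_5=2·129+62=320
fundamental: x₁=2049, y₁=320  (since 4198401 − 41·102400 = 1)

2049 320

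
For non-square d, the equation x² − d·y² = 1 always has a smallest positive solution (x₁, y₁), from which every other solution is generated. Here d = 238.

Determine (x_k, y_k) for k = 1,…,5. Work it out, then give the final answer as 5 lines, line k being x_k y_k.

d=238: √d = [15; 2,2,1,14,1,2,2,30] (ℓ=8, even), read p_7/q_7
a_0=15:  p_0=15·1+0=15,  q_0=15·0+1=1
a_1=2:  p_1=2·15+1=31,  q_1=2·1+0=2
a_2=2:  p_2=2·31+15=77,  q_2=2·2+1=5
a_3=1:  p_3=1·77+31=108,  q_3=1·5+2=7
a_4=14:  p_4=14·108+77=1589,  q_4=14·7+5=103
…
a_6=2:  p_6=2·1697+1589=4983,  q_6=2·110+103=323
a_7=2:  p_7=2·4983+1697=11663,  q_7=2·323+110=756
(x₁, y₁) = (11663, 756);  11663² − 238·756² = 1 ✓
(11663+756√238)^2 = 272051137 + 17634456√238
(11663+756√238)^3 = 6345864809999 + 411341319900√238
(11663+756√238)^4 = 148023642285985537 + 9594947610352944√238
(11663+756√238)^5 = 3452799473617033826063 + 223811747547751451844√238

11663 756
272051137 17634456
6345864809999 411341319900
148023642285985537 9594947610352944
3452799473617033826063 223811747547751451844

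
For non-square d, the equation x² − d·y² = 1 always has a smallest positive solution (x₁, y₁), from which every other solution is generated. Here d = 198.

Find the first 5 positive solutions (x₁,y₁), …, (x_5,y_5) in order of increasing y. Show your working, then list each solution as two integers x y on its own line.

197 14
77617 5516
30580901 2173290
12048797377 856270744
4747195585637 337368499846

d=198: √d = [14; 14,28] (ℓ=2, even), read p_1/q_1
a_0=14:  p_0=14·1+0=14,  q_0=14·0+1=1
a_1=14:  p_1=14·14+1=197,  q_1=14·1+0=14
(x₁, y₁) = (197, 14);  197² − 198·14² = 1 ✓
(x_2, y_2) = (197·197 + 198·14·14, 197·14 + 14·197) = (77617, 5516)
(x_3, y_3) = (197·77617 + 198·14·5516, 197·5516 + 14·77617) = (30580901, 2173290)
(x_4, y_4) = (197·30580901 + 198·14·2173290, 197·2173290 + 14·30580901) = (12048797377, 856270744)
(x_5, y_5) = (197·12048797377 + 198·14·856270744, 197·856270744 + 14·12048797377) = (4747195585637, 337368499846)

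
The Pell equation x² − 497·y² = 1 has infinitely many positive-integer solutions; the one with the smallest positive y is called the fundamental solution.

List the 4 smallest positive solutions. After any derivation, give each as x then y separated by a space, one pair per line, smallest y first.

1201887 53912
2889064721537 129592263888
6944658661946678751 311510514535059400
16693389930459326703284737 748800875565868281911712

d=497: √d = [22; 3,2,2,5,6,5,2,2,3,44] (ℓ=10, even), read p_9/q_9
k=0  a_k=22  p_k/q_k = 22/1
k=1  a_k=3  p_k/q_k = 67/3
k=2  a_k=2  p_k/q_k = 156/7
k=3  a_k=2  p_k/q_k = 379/17
k=4  a_k=5  p_k/q_k = 2051/92
k=5  a_k=6  p_k/q_k = 12685/569
k=6  a_k=5  p_k/q_k = 65476/2937
k=7  a_k=2  p_k/q_k = 143637/6443
k=8  a_k=2  p_k/q_k = 352750/15823
k=9  a_k=3  p_k/q_k = 1201887/53912
fundamental: x₁=1201887, y₁=53912  (since 1444532360769 − 497·2906503744 = 1)
n=2: (1201887,53912)∘(1201887,53912) = (1201887·1201887+497·53912·53912, 1201887·53912+53912·1201887) = (2889064721537,129592263888)
n=3: (2889064721537,129592263888)∘(1201887,53912) = (1201887·2889064721537+497·53912·129592263888, 1201887·129592263888+53912·2889064721537) = (6944658661946678751,311510514535059400)
n=4: (6944658661946678751,311510514535059400)∘(1201887,53912) = (1201887·6944658661946678751+497·53912·311510514535059400, 1201887·311510514535059400+53912·6944658661946678751) = (16693389930459326703284737,748800875565868281911712)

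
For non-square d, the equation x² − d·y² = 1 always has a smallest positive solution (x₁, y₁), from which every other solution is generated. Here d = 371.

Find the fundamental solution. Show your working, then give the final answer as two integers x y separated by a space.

d=371: √d = [19; 3,1,4,1,3,38] (ℓ=6, even), read p_5/q_5
a_0=19:  p_0=19·1+0=19,  q_0=19·0+1=1
a_1=3:  p_1=3·19+1=58,  q_1=3·1+0=3
a_2=1:  p_2=1·58+19=77,  q_2=1·3+1=4
a_3=4:  p_3=4·77+58=366,  q_3=4·4+3=19
a_4=1:  p_4=1·366+77=443,  q_4=1·19+4=23
a_5=3:  p_5=3·443+366=1695,  q_5=3·23+19=88
(x₁, y₁) = (1695, 88);  1695² − 371·88² = 1 ✓

1695 88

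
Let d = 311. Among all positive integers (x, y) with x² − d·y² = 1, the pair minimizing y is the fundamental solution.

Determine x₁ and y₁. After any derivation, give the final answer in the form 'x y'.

[17; 1,1,1,2,1,…,1,1,34] for √311; ℓ=16 ⇒ convergent index 15
k=0  a_k=17  p_k/q_k = 17/1
k=1  a_k=1  p_k/q_k = 18/1
k=2  a_k=1  p_k/q_k = 35/2
k=3  a_k=1  p_k/q_k = 53/3
k=4  a_k=2  p_k/q_k = 141/8
…
k=6  a_k=6  p_k/q_k = 1305/74
k=7  a_k=3  p_k/q_k = 4109/233
k=8  a_k=17  p_k/q_k = 71158/4035
…
k=11  a_k=1  p_k/q_k = 1594239/90401
…
k=14  a_k=1  p_k/q_k = 10724507/608131
k=15  a_k=1  p_k/q_k = 16883880/957397
fundamental: x₁=16883880, y₁=957397  (since 285065403854400 − 311·916609015609 = 1)

16883880 957397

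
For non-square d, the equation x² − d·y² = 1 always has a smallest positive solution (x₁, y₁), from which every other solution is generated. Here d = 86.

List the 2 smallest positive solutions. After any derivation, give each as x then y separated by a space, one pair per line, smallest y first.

10405 1122
216528049 23348820

d=86: √d = [9; 3,1,1,1,8,1,1,1,3,18] (ℓ=10, even), read p_9/q_9
step 0: (9, 1)  from 9·(1,0) + (0,1)
…
step 5: (881, 95)  from 8·(102,11) + (65,7)
step 6: (983, 106)  from 1·(881,95) + (102,11)
…
step 8: (2847, 307)  from 1·(1864,201) + (983,106)
step 9: (10405, 1122)  from 3·(2847,307) + (1864,201)
→ (10405, 1122).  Check: 10405²=108264025, 86·1122²=108264024, difference 1.
n=2: (10405,1122)∘(10405,1122) = (10405·10405+86·1122·1122, 10405·1122+1122·10405) = (216528049,23348820)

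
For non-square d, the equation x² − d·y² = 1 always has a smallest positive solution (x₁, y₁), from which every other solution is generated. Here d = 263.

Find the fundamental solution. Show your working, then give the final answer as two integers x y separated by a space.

139128 8579

√263 → a₀=16, period (4,1,1,1,1,15,1,1,1,1,4,32); ℓ=12 even so k=11
a_0=16:  p_0=16·1+0=16,  q_0=16·0+1=1
a_1=4:  p_1=4·16+1=65,  q_1=4·1+0=4
a_2=1:  p_2=1·65+16=81,  q_2=1·4+1=5
a_3=1:  p_3=1·81+65=146,  q_3=1·5+4=9
…
a_5=1:  p_5=1·227+146=373,  q_5=1·14+9=23
a_6=15:  p_6=15·373+227=5822,  q_6=15·23+14=359
…
a_8=1:  p_8=1·6195+5822=12017,  q_8=1·382+359=741
a_9=1:  p_9=1·12017+6195=18212,  q_9=1·741+382=1123
a_10=1:  p_10=1·18212+12017=30229,  q_10=1·1123+741=1864
a_11=4:  p_11=4·30229+18212=139128,  q_11=4·1864+1123=8579
(x₁, y₁) = (139128, 8579);  139128² − 263·8579² = 1 ✓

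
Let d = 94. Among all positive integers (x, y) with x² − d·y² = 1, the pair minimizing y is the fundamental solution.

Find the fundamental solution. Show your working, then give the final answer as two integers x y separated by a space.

2143295 221064

√94 → a₀=9, period (1,2,3,1,1,…,2,1,18); ℓ=16 even so k=15
step 0: (9, 1)  from 9·(1,0) + (0,1)
…
step 2: (29, 3)  from 2·(10,1) + (9,1)
…
step 6: (1241, 128)  from 5·(223,23) + (126,13)
step 7: (1464, 151)  from 1·(1241,128) + (223,23)
step 8: (12953, 1336)  from 8·(1464,151) + (1241,128)
…
step 12: (184493, 19029)  from 1·(99455,10258) + (85038,8771)
…
step 14: (1490361, 153719)  from 2·(652934,67345) + (184493,19029)
step 15: (2143295, 221064)  from 1·(1490361,153719) + (652934,67345)
fundamental: x₁=2143295, y₁=221064  (since 4593713457025 − 94·48869292096 = 1)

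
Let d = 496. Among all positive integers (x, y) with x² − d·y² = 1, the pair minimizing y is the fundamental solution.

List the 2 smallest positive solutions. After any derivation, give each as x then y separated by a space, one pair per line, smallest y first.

d=496: √d = [22; 3,1,2,4,1,…,1,3,44] (ℓ=16, even), read p_15/q_15
i=0: a=22 ⇒ p=22, q=1
i=1: a=3 ⇒ p=67, q=3
i=2: a=1 ⇒ p=89, q=4
…
i=4: a=4 ⇒ p=1069, q=48
…
i=6: a=1 ⇒ p=2383, q=107
…
i=9: a=2 ⇒ p=35166, q=1579
i=10: a=1 ⇒ p=49709, q=2232
…
i=12: a=4 ⇒ p=389209, q=17476
…
i=14: a=1 ⇒ p=1252502, q=56239
i=15: a=3 ⇒ p=4620799, q=207480
→ (4620799, 207480).  Check: 4620799²=21351783398401, 496·207480²=21351783398400, difference 1.
(4620799+207480√496)^2 = 42703566796801 + 1917446753040√496

4620799 207480
42703566796801 1917446753040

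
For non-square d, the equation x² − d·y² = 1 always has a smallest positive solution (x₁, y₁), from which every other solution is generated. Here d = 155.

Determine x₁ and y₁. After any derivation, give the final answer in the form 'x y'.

d=155: √d = [12; 2,4,2,24] (ℓ=4, even), read p_3/q_3
a_0=12:  p_0=12·1+0=12,  q_0=12·0+1=1
a_1=2:  p_1=2·12+1=25,  q_1=2·1+0=2
a_2=4:  p_2=4·25+12=112,  q_2=4·2+1=9
a_3=2:  p_3=2·112+25=249,  q_3=2·9+2=20
(x₁, y₁) = (249, 20);  249² − 155·20² = 1 ✓

249 20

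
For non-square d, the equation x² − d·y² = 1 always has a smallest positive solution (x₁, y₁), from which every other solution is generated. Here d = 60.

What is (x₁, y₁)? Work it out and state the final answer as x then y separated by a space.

√60 → a₀=7, period (1,2,1,14); ℓ=4 even so k=3
a_0=7:  p_0=7·1+0=7,  q_0=7·0+1=1
a_1=1:  p_1=1·7+1=8,  q_1=1·1+0=1
a_2=2:  p_2=2·8+7=23,  q_2=2·1+1=3
a_3=1:  p_3=1·23+8=31,  q_3=1·3+1=4
fundamental: x₁=31, y₁=4  (since 961 − 60·16 = 1)

31 4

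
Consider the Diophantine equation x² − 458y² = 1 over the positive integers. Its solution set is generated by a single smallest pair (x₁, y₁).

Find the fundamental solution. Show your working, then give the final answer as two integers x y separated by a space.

[21; 2,2,42] for √458; ℓ=3 ⇒ convergent index 5
a_0=21:  p_0=21·1+0=21,  q_0=21·0+1=1
a_1=2:  p_1=2·21+1=43,  q_1=2·1+0=2
a_2=2:  p_2=2·43+21=107,  q_2=2·2+1=5
…
a_4=2:  p_4=2·4537+107=9181,  q_4=2·212+5=429
a_5=2:  p_5=2·9181+4537=22899,  q_5=2·429+212=1070
(x₁, y₁) = (22899, 1070);  22899² − 458·1070² = 1 ✓

22899 1070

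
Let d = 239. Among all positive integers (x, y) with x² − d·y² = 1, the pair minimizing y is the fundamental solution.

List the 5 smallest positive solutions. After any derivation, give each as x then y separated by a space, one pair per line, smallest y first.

6195120 400729
76759023628799 4965128484960
951062724926484326640 61519133559490389671
11783895416893046404284364801 762236829394135240588726080
146005292350203948217495381647615600 9444297253032328704218497935069529

d=239: √d = [15; 2,5,1,2,4,15,4,2,1,5,2,30] (ℓ=12, even), read p_11/q_11
k=0  a_k=15  p_k/q_k = 15/1
…
k=3  a_k=1  p_k/q_k = 201/13
k=4  a_k=2  p_k/q_k = 572/37
k=5  a_k=4  p_k/q_k = 2489/161
k=6  a_k=15  p_k/q_k = 37907/2452
k=7  a_k=4  p_k/q_k = 154117/9969
k=8  a_k=2  p_k/q_k = 346141/22390
k=9  a_k=1  p_k/q_k = 500258/32359
k=10  a_k=5  p_k/q_k = 2847431/184185
k=11  a_k=2  p_k/q_k = 6195120/400729
→ (6195120, 400729).  Check: 6195120²=38379511814400, 239·400729²=38379511814399, difference 1.
(6195120+400729√239)^2 = 76759023628799 + 4965128484960√239
(6195120+400729√239)^3 = 951062724926484326640 + 61519133559490389671√239
(6195120+400729√239)^4 = 11783895416893046404284364801 + 762236829394135240588726080√239
(6195120+400729√239)^5 = 146005292350203948217495381647615600 + 9444297253032328704218497935069529√239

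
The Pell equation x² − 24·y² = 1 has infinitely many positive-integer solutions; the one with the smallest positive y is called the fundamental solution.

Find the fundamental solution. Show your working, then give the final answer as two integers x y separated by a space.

5 1

[4; 1,8] for √24; ℓ=2 ⇒ convergent index 1
i=0: a=4 ⇒ p=4, q=1
i=1: a=1 ⇒ p=5, q=1
(x₁, y₁) = (5, 1);  5² − 24·1² = 1 ✓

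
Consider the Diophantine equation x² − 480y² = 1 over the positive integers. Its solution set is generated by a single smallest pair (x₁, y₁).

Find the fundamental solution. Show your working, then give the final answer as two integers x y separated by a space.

241 11

[21; 1,9,1,42] for √480; ℓ=4 ⇒ convergent index 3
step 0: (21, 1)  from 21·(1,0) + (0,1)
step 1: (22, 1)  from 1·(21,1) + (1,0)
step 2: (219, 10)  from 9·(22,1) + (21,1)
step 3: (241, 11)  from 1·(219,10) + (22,1)
(x₁, y₁) = (241, 11);  241² − 480·11² = 1 ✓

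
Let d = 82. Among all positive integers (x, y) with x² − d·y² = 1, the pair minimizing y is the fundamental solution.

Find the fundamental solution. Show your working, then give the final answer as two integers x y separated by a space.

√82 = [9; 18, …], period ℓ=1 (odd) → k=1
k=0  a_k=9  p_k/q_k = 9/1
k=1  a_k=18  p_k/q_k = 163/18
(x₁, y₁) = (163, 18);  163² − 82·18² = 1 ✓

163 18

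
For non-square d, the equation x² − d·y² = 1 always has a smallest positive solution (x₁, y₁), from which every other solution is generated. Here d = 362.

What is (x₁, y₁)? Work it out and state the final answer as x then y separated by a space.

√362 = [19; 38, …], period ℓ=1 (odd) → k=1
k=0  a_k=19  p_k/q_k = 19/1
k=1  a_k=38  p_k/q_k = 723/38
→ (723, 38).  Check: 723²=522729, 362·38²=522728, difference 1.

723 38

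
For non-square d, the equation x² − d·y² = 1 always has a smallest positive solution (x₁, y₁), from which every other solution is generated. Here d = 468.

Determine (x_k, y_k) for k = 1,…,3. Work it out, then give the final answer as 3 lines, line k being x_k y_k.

√468 → a₀=21, period (1,1,1,2,1,1,1,42); ℓ=8 even so k=7
k=0  a_k=21  p_k/q_k = 21/1
k=1  a_k=1  p_k/q_k = 22/1
…
k=4  a_k=2  p_k/q_k = 173/8
…
k=6  a_k=1  p_k/q_k = 411/19
k=7  a_k=1  p_k/q_k = 649/30
→ (649, 30).  Check: 649²=421201, 468·30²=421200, difference 1.
n=2: (649,30)∘(649,30) = (649·649+468·30·30, 649·30+30·649) = (842401,38940)
n=3: (842401,38940)∘(649,30) = (649·842401+468·30·38940, 649·38940+30·842401) = (1093435849,50544090)

649 30
842401 38940
1093435849 50544090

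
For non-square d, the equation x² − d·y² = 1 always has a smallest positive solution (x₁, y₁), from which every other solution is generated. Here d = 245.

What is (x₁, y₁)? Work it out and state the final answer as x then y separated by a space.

51841 3312

√245 = [15; 1,1,1,7,6,7,1,1,1,30, …], period ℓ=10 (even) → k=9
a_0=15:  p_0=15·1+0=15,  q_0=15·0+1=1
…
a_4=7:  p_4=7·47+31=360,  q_4=7·3+2=23
…
a_7=1:  p_7=1·15809+2207=18016,  q_7=1·1010+141=1151
a_8=1:  p_8=1·18016+15809=33825,  q_8=1·1151+1010=2161
a_9=1:  p_9=1·33825+18016=51841,  q_9=1·2161+1151=3312
→ (51841, 3312).  Check: 51841²=2687489281, 245·3312²=2687489280, difference 1.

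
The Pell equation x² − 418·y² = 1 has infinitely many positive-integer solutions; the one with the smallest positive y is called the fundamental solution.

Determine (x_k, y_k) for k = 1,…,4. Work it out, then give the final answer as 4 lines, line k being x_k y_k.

√418 = [20; 2,4,20,4,2,40, …], period ℓ=6 (even) → k=5
i=0: a=20 ⇒ p=20, q=1
i=1: a=2 ⇒ p=41, q=2
i=2: a=4 ⇒ p=184, q=9
…
i=4: a=4 ⇒ p=15068, q=737
i=5: a=2 ⇒ p=33857, q=1656
(x₁, y₁) = (33857, 1656);  33857² − 418·1656² = 1 ✓
(33857+1656√418)^2 = 2292592897 + 112134384√418
(33857+1656√418)^3 = 155240635393601 + 7593067676520√418
(33857+1656√418)^4 = 10511964382749705217 + 514156984535740896√418

33857 1656
2292592897 112134384
155240635393601 7593067676520
10511964382749705217 514156984535740896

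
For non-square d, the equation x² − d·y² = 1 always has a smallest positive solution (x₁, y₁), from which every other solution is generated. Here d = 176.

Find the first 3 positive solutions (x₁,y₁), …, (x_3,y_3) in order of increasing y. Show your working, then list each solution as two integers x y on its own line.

199 15
79201 5970
31521799 2376045

√176 = [13; 3,1,3,26, …], period ℓ=4 (even) → k=3
k=0  a_k=13  p_k/q_k = 13/1
…
k=2  a_k=1  p_k/q_k = 53/4
k=3  a_k=3  p_k/q_k = 199/15
(x₁, y₁) = (199, 15);  199² − 176·15² = 1 ✓
(199+15√176)^2 = 79201 + 5970√176
(199+15√176)^3 = 31521799 + 2376045√176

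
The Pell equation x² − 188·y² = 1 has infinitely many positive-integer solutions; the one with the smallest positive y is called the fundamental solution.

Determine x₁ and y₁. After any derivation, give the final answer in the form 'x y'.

√188 → a₀=13, period (1,2,2,6,2,2,1,26); ℓ=8 even so k=7
step 0: (13, 1)  from 13·(1,0) + (0,1)
…
step 6: (3277, 239)  from 2·(1330,97) + (617,45)
step 7: (4607, 336)  from 1·(3277,239) + (1330,97)
fundamental: x₁=4607, y₁=336  (since 21224449 − 188·112896 = 1)

4607 336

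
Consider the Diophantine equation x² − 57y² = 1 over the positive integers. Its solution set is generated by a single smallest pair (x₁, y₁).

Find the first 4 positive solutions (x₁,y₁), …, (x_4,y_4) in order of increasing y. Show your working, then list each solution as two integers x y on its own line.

151 20
45601 6040
13771351 1824060
4158902401 550860080

√57 = [7; 1,1,4,1,1,14, …], period ℓ=6 (even) → k=5
a_0=7:  p_0=7·1+0=7,  q_0=7·0+1=1
a_1=1:  p_1=1·7+1=8,  q_1=1·1+0=1
a_2=1:  p_2=1·8+7=15,  q_2=1·1+1=2
a_3=4:  p_3=4·15+8=68,  q_3=4·2+1=9
a_4=1:  p_4=1·68+15=83,  q_4=1·9+2=11
a_5=1:  p_5=1·83+68=151,  q_5=1·11+9=20
fundamental: x₁=151, y₁=20  (since 22801 − 57·400 = 1)
n=2: (151,20)∘(151,20) = (151·151+57·20·20, 151·20+20·151) = (45601,6040)
n=3: (45601,6040)∘(151,20) = (151·45601+57·20·6040, 151·6040+20·45601) = (13771351,1824060)
n=4: (13771351,1824060)∘(151,20) = (151·13771351+57·20·1824060, 151·1824060+20·13771351) = (4158902401,550860080)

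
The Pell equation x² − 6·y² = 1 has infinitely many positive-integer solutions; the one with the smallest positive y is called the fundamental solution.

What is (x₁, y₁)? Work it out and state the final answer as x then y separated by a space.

5 2

√6 → a₀=2, period (2,4); ℓ=2 even so k=1
step 0: (2, 1)  from 2·(1,0) + (0,1)
step 1: (5, 2)  from 2·(2,1) + (1,0)
→ (5, 2).  Check: 5²=25, 6·2²=24, difference 1.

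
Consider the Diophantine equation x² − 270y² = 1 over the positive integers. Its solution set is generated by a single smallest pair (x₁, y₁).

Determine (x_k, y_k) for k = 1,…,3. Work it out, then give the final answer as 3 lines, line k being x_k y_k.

[16; 2,3,6,3,2,32] for √270; ℓ=6 ⇒ convergent index 5
k=0  a_k=16  p_k/q_k = 16/1
…
k=2  a_k=3  p_k/q_k = 115/7
…
k=4  a_k=3  p_k/q_k = 2284/139
k=5  a_k=2  p_k/q_k = 5291/322
fundamental: x₁=5291, y₁=322  (since 27994681 − 270·103684 = 1)
n=2: (5291,322)∘(5291,322) = (5291·5291+270·322·322, 5291·322+322·5291) = (55989361,3407404)
n=3: (55989361,3407404)∘(5291,322) = (5291·55989361+270·322·3407404, 5291·3407404+322·55989361) = (592479412811,36057148806)

5291 322
55989361 3407404
592479412811 36057148806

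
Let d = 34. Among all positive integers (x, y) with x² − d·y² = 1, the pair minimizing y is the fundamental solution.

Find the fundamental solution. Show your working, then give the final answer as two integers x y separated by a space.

d=34: √d = [5; 1,4,1,10] (ℓ=4, even), read p_3/q_3
a_0=5:  p_0=5·1+0=5,  q_0=5·0+1=1
…
a_2=4:  p_2=4·6+5=29,  q_2=4·1+1=5
a_3=1:  p_3=1·29+6=35,  q_3=1·5+1=6
fundamental: x₁=35, y₁=6  (since 1225 − 34·36 = 1)

35 6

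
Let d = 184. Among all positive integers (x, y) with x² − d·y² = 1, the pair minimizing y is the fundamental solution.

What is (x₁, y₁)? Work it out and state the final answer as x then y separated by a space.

24335 1794

√184 → a₀=13, period (1,1,3,2,1,2,1,2,3,1,1,26); ℓ=12 even so k=11
k=0  a_k=13  p_k/q_k = 13/1
…
k=2  a_k=1  p_k/q_k = 27/2
…
k=5  a_k=1  p_k/q_k = 312/23
…
k=7  a_k=1  p_k/q_k = 1153/85
…
k=10  a_k=1  p_k/q_k = 13741/1013
k=11  a_k=1  p_k/q_k = 24335/1794
(x₁, y₁) = (24335, 1794);  24335² − 184·1794² = 1 ✓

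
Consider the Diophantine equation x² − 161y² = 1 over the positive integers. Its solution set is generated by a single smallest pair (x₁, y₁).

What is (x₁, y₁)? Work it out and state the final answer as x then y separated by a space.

[12; 1,2,4,1,2,1,4,2,1,24] for √161; ℓ=10 ⇒ convergent index 9
a_0=12:  p_0=12·1+0=12,  q_0=12·0+1=1
a_1=1:  p_1=1·12+1=13,  q_1=1·1+0=1
a_2=2:  p_2=2·13+12=38,  q_2=2·1+1=3
…
a_4=1:  p_4=1·165+38=203,  q_4=1·13+3=16
a_5=2:  p_5=2·203+165=571,  q_5=2·16+13=45
a_6=1:  p_6=1·571+203=774,  q_6=1·45+16=61
…
a_8=2:  p_8=2·3667+774=8108,  q_8=2·289+61=639
a_9=1:  p_9=1·8108+3667=11775,  q_9=1·639+289=928
→ (11775, 928).  Check: 11775²=138650625, 161·928²=138650624, difference 1.

11775 928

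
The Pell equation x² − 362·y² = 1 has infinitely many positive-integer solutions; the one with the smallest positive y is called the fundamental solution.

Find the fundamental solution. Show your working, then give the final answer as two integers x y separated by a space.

√362 → a₀=19, period (38); ℓ=1 odd so k=1
a_0=19:  p_0=19·1+0=19,  q_0=19·0+1=1
a_1=38:  p_1=38·19+1=723,  q_1=38·1+0=38
fundamental: x₁=723, y₁=38  (since 522729 − 362·1444 = 1)

723 38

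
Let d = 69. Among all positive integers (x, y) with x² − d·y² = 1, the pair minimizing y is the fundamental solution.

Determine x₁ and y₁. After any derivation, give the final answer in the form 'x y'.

[8; 3,3,1,4,1,3,3,16] for √69; ℓ=8 ⇒ convergent index 7
a_0=8:  p_0=8·1+0=8,  q_0=8·0+1=1
a_1=3:  p_1=3·8+1=25,  q_1=3·1+0=3
…
a_3=1:  p_3=1·83+25=108,  q_3=1·10+3=13
…
a_5=1:  p_5=1·515+108=623,  q_5=1·62+13=75
a_6=3:  p_6=3·623+515=2384,  q_6=3·75+62=287
a_7=3:  p_7=3·2384+623=7775,  q_7=3·287+75=936
(x₁, y₁) = (7775, 936);  7775² − 69·936² = 1 ✓

7775 936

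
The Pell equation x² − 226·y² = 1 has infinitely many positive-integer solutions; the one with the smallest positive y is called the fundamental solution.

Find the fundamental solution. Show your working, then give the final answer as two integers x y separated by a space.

√226 → a₀=15, period (30); ℓ=1 odd so k=1
k=0  a_k=15  p_k/q_k = 15/1
k=1  a_k=30  p_k/q_k = 451/30
(x₁, y₁) = (451, 30);  451² − 226·30² = 1 ✓

451 30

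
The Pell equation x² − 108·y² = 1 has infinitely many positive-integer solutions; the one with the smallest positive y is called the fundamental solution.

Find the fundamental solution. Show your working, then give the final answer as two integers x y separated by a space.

1351 130

√108 → a₀=10, period (2,1,1,4,1,1,2,20); ℓ=8 even so k=7
step 0: (10, 1)  from 10·(1,0) + (0,1)
step 1: (21, 2)  from 2·(10,1) + (1,0)
step 2: (31, 3)  from 1·(21,2) + (10,1)
step 3: (52, 5)  from 1·(31,3) + (21,2)
step 4: (239, 23)  from 4·(52,5) + (31,3)
step 5: (291, 28)  from 1·(239,23) + (52,5)
step 6: (530, 51)  from 1·(291,28) + (239,23)
step 7: (1351, 130)  from 2·(530,51) + (291,28)
(x₁, y₁) = (1351, 130);  1351² − 108·130² = 1 ✓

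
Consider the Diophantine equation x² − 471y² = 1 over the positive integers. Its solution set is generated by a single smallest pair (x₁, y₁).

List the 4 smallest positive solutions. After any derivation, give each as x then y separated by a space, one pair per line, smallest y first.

d=471: √d = [21; 1,2,2,1,3,…,2,1,42] (ℓ=14, even), read p_13/q_13
a_0=21:  p_0=21·1+0=21,  q_0=21·0+1=1
…
a_3=2:  p_3=2·65+22=152,  q_3=2·3+1=7
a_4=1:  p_4=1·152+65=217,  q_4=1·7+3=10
…
a_7=14:  p_7=14·3429+803=48809,  q_7=14·158+37=2249
…
a_12=2:  p_12=2·2331742+843469=5506953,  q_12=2·107441+38865=253747
a_13=1:  p_13=1·5506953+2331742=7838695,  q_13=1·253747+107441=361188
→ (7838695, 361188).  Check: 7838695²=61445139303025, 471·361188²=61445139303024, difference 1.
n=2: (7838695,361188)∘(7838695,361188) = (7838695·7838695+471·361188·361188, 7838695·361188+361188·7838695) = (122890278606049,5662485139320)
n=3: (122890278606049,5662485139320)∘(7838695,361188) = (7838695·122890278606049+471·361188·5662485139320, 7838695·5662485139320+361188·122890278606049) = (1926598824915678693415,88772987898323613612)
n=4: (1926598824915678693415,88772987898323613612)∘(7838695,361188) = (7838695·1926598824915678693415+471·361188·88772987898323613612, 7838695·88772987898323613612+361188·1926598824915678693415) = (30204041151744689101078780801,1391728752747293974319493360)

7838695 361188
122890278606049 5662485139320
1926598824915678693415 88772987898323613612
30204041151744689101078780801 1391728752747293974319493360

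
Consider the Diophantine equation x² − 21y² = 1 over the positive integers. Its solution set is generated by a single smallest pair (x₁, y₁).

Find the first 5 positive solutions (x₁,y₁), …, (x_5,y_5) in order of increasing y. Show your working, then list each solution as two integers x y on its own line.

55 12
6049 1320
665335 145188
73180801 15969360
8049222775 1756484412

d=21: √d = [4; 1,1,2,1,1,8] (ℓ=6, even), read p_5/q_5
step 0: (4, 1)  from 4·(1,0) + (0,1)
…
step 2: (9, 2)  from 1·(5,1) + (4,1)
…
step 4: (32, 7)  from 1·(23,5) + (9,2)
step 5: (55, 12)  from 1·(32,7) + (23,5)
→ (55, 12).  Check: 55²=3025, 21·12²=3024, difference 1.
n=2: (55,12)∘(55,12) = (55·55+21·12·12, 55·12+12·55) = (6049,1320)
n=3: (6049,1320)∘(55,12) = (55·6049+21·12·1320, 55·1320+12·6049) = (665335,145188)
n=4: (665335,145188)∘(55,12) = (55·665335+21·12·145188, 55·145188+12·665335) = (73180801,15969360)
n=5: (73180801,15969360)∘(55,12) = (55·73180801+21·12·15969360, 55·15969360+12·73180801) = (8049222775,1756484412)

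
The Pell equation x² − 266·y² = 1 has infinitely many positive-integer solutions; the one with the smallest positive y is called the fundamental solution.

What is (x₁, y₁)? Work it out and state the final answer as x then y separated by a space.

√266 = [16; 3,4,3,32, …], period ℓ=4 (even) → k=3
a_0=16:  p_0=16·1+0=16,  q_0=16·0+1=1
a_1=3:  p_1=3·16+1=49,  q_1=3·1+0=3
a_2=4:  p_2=4·49+16=212,  q_2=4·3+1=13
a_3=3:  p_3=3·212+49=685,  q_3=3·13+3=42
(x₁, y₁) = (685, 42);  685² − 266·42² = 1 ✓

685 42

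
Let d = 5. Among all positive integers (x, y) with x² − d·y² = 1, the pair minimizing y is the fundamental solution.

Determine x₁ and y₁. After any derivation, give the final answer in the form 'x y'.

[2; 4] for √5; ℓ=1 ⇒ convergent index 1
a_0=2:  p_0=2·1+0=2,  q_0=2·0+1=1
a_1=4:  p_1=4·2+1=9,  q_1=4·1+0=4
→ (9, 4).  Check: 9²=81, 5·4²=80, difference 1.

9 4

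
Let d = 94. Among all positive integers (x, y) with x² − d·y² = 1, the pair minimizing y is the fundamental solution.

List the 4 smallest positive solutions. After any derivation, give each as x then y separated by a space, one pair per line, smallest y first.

[9; 1,2,3,1,1,…,2,1,18] for √94; ℓ=16 ⇒ convergent index 15
a_0=9:  p_0=9·1+0=9,  q_0=9·0+1=1
a_1=1:  p_1=1·9+1=10,  q_1=1·1+0=1
…
a_3=3:  p_3=3·29+10=97,  q_3=3·3+1=10
…
a_5=1:  p_5=1·126+97=223,  q_5=1·13+10=23
a_6=5:  p_6=5·223+126=1241,  q_6=5·23+13=128
a_7=1:  p_7=1·1241+223=1464,  q_7=1·128+23=151
…
a_14=2:  p_14=2·652934+184493=1490361,  q_14=2·67345+19029=153719
a_15=1:  p_15=1·1490361+652934=2143295,  q_15=1·153719+67345=221064
fundamental: x₁=2143295, y₁=221064  (since 4593713457025 − 94·48869292096 = 1)
k=2:  x_2 = 2143295·2143295+94·221064·221064 = 9187426914049,  y_2 = 2143295·221064+221064·2143295 = 947610731760
k=3:  x_3 = 2143295·9187426914049+94·221064·947610731760 = 39382732335491159615,  y_3 = 2143295·947610731760+221064·9187426914049 = 4062018686654877336
k=4:  x_4 = 2143295·39382732335491159615+94·221064·4062018686654877336 = 168817626601983862467148801,  y_4 = 2143295·4062018686654877336+221064·39382732335491159615 = 17412208682026983028992480

2143295 221064
9187426914049 947610731760
39382732335491159615 4062018686654877336
168817626601983862467148801 17412208682026983028992480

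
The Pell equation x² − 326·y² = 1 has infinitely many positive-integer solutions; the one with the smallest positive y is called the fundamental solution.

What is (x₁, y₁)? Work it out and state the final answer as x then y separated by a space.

325 18

[18; 18,36] for √326; ℓ=2 ⇒ convergent index 1
k=0  a_k=18  p_k/q_k = 18/1
k=1  a_k=18  p_k/q_k = 325/18
(x₁, y₁) = (325, 18);  325² − 326·18² = 1 ✓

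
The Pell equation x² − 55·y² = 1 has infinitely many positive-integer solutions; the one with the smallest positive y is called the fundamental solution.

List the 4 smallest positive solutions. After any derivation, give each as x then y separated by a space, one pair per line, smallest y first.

d=55: √d = [7; 2,2,2,14] (ℓ=4, even), read p_3/q_3
i=0: a=7 ⇒ p=7, q=1
…
i=2: a=2 ⇒ p=37, q=5
i=3: a=2 ⇒ p=89, q=12
(x₁, y₁) = (89, 12);  89² − 55·12² = 1 ✓
k=2:  x_2 = 89·89+55·12·12 = 15841,  y_2 = 89·12+12·89 = 2136
k=3:  x_3 = 89·15841+55·12·2136 = 2819609,  y_3 = 89·2136+12·15841 = 380196
k=4:  x_4 = 89·2819609+55·12·380196 = 501874561,  y_4 = 89·380196+12·2819609 = 67672752

89 12
15841 2136
2819609 380196
501874561 67672752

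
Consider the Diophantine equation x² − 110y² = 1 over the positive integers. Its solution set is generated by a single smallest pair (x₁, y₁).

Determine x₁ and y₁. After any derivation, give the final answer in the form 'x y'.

[10; 2,20] for √110; ℓ=2 ⇒ convergent index 1
a_0=10:  p_0=10·1+0=10,  q_0=10·0+1=1
a_1=2:  p_1=2·10+1=21,  q_1=2·1+0=2
fundamental: x₁=21, y₁=2  (since 441 − 110·4 = 1)

21 2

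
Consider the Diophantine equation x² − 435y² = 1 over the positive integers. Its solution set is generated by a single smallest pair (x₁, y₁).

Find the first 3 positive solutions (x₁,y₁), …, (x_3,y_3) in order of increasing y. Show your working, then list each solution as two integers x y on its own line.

d=435: √d = [20; 1,5,1,40] (ℓ=4, even), read p_3/q_3
a_0=20:  p_0=20·1+0=20,  q_0=20·0+1=1
a_1=1:  p_1=1·20+1=21,  q_1=1·1+0=1
a_2=5:  p_2=5·21+20=125,  q_2=5·1+1=6
a_3=1:  p_3=1·125+21=146,  q_3=1·6+1=7
fundamental: x₁=146, y₁=7  (since 21316 − 435·49 = 1)
n=2: (146,7)∘(146,7) = (146·146+435·7·7, 146·7+7·146) = (42631,2044)
n=3: (42631,2044)∘(146,7) = (146·42631+435·7·2044, 146·2044+7·42631) = (12448106,596841)

146 7
42631 2044
12448106 596841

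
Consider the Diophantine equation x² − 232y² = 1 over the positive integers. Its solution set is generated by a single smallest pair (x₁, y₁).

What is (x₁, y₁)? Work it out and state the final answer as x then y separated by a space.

[15; 4,3,7,3,4,30] for √232; ℓ=6 ⇒ convergent index 5
a_0=15:  p_0=15·1+0=15,  q_0=15·0+1=1
…
a_2=3:  p_2=3·61+15=198,  q_2=3·4+1=13
a_3=7:  p_3=7·198+61=1447,  q_3=7·13+4=95
a_4=3:  p_4=3·1447+198=4539,  q_4=3·95+13=298
a_5=4:  p_5=4·4539+1447=19603,  q_5=4·298+95=1287
→ (19603, 1287).  Check: 19603²=384277609, 232·1287²=384277608, difference 1.

19603 1287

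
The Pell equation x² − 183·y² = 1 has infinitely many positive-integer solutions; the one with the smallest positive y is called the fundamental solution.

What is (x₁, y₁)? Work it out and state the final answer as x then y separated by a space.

487 36

√183 = [13; 1,1,8,1,1,26, …], period ℓ=6 (even) → k=5
k=0  a_k=13  p_k/q_k = 13/1
k=1  a_k=1  p_k/q_k = 14/1
k=2  a_k=1  p_k/q_k = 27/2
…
k=4  a_k=1  p_k/q_k = 257/19
k=5  a_k=1  p_k/q_k = 487/36
(x₁, y₁) = (487, 36);  487² − 183·36² = 1 ✓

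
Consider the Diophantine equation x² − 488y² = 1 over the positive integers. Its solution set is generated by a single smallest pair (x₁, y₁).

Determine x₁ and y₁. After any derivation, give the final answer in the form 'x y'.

[22; 11,44] for √488; ℓ=2 ⇒ convergent index 1
i=0: a=22 ⇒ p=22, q=1
i=1: a=11 ⇒ p=243, q=11
(x₁, y₁) = (243, 11);  243² − 488·11² = 1 ✓

243 11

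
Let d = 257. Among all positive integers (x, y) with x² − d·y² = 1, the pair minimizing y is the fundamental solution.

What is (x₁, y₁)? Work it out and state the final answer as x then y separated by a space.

d=257: √d = [16; 32] (ℓ=1, odd), read p_1/q_1
k=0  a_k=16  p_k/q_k = 16/1
k=1  a_k=32  p_k/q_k = 513/32
fundamental: x₁=513, y₁=32  (since 263169 − 257·1024 = 1)

513 32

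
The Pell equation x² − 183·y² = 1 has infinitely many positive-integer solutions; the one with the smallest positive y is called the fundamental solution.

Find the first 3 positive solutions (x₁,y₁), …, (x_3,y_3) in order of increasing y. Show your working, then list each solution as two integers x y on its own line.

√183 → a₀=13, period (1,1,8,1,1,26); ℓ=6 even so k=5
a_0=13:  p_0=13·1+0=13,  q_0=13·0+1=1
a_1=1:  p_1=1·13+1=14,  q_1=1·1+0=1
…
a_3=8:  p_3=8·27+14=230,  q_3=8·2+1=17
a_4=1:  p_4=1·230+27=257,  q_4=1·17+2=19
a_5=1:  p_5=1·257+230=487,  q_5=1·19+17=36
→ (487, 36).  Check: 487²=237169, 183·36²=237168, difference 1.
n=2: (487,36)∘(487,36) = (487·487+183·36·36, 487·36+36·487) = (474337,35064)
n=3: (474337,35064)∘(487,36) = (487·474337+183·36·35064, 487·35064+36·474337) = (462003751,34152300)

487 36
474337 35064
462003751 34152300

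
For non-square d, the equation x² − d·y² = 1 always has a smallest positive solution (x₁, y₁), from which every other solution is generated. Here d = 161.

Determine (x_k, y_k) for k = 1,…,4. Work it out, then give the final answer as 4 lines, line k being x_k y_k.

√161 = [12; 1,2,4,1,2,1,4,2,1,24, …], period ℓ=10 (even) → k=9
step 0: (12, 1)  from 12·(1,0) + (0,1)
…
step 2: (38, 3)  from 2·(13,1) + (12,1)
…
step 4: (203, 16)  from 1·(165,13) + (38,3)
…
step 6: (774, 61)  from 1·(571,45) + (203,16)
…
step 8: (8108, 639)  from 2·(3667,289) + (774,61)
step 9: (11775, 928)  from 1·(8108,639) + (3667,289)
→ (11775, 928).  Check: 11775²=138650625, 161·928²=138650624, difference 1.
n=2: (11775,928)∘(11775,928) = (11775·11775+161·928·928, 11775·928+928·11775) = (277301249,21854400)
n=3: (277301249,21854400)∘(11775,928) = (11775·277301249+161·928·21854400, 11775·21854400+928·277301249) = (6530444402175,514671119072)
n=4: (6530444402175,514671119072)∘(11775,928) = (11775·6530444402175+161·928·514671119072, 11775·514671119072+928·6530444402175) = (153791965393920001,12120504832291200)

11775 928
277301249 21854400
6530444402175 514671119072
153791965393920001 12120504832291200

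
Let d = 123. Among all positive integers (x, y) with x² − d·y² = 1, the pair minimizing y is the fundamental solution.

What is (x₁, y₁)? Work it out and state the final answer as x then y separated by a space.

[11; 11,22] for √123; ℓ=2 ⇒ convergent index 1
a_0=11:  p_0=11·1+0=11,  q_0=11·0+1=1
a_1=11:  p_1=11·11+1=122,  q_1=11·1+0=11
fundamental: x₁=122, y₁=11  (since 14884 − 123·121 = 1)

122 11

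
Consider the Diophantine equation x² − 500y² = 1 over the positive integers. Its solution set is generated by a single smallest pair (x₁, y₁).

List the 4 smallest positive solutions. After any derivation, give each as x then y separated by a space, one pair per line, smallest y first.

√500 = [22; 2,1,3,2,1,…,1,2,44, …], period ℓ=14 (even) → k=13
i=0: a=22 ⇒ p=22, q=1
i=1: a=2 ⇒ p=45, q=2
…
i=3: a=3 ⇒ p=246, q=11
i=4: a=2 ⇒ p=559, q=25
…
i=8: a=1 ⇒ p=15809, q=707
i=9: a=1 ⇒ p=30254, q=1353
…
i=12: a=1 ⇒ p=335522, q=15005
i=13: a=2 ⇒ p=930249, q=41602
(x₁, y₁) = (930249, 41602);  930249² − 500·41602² = 1 ✓
k=2:  x_2 = 930249·930249+500·41602·41602 = 1730726404001,  y_2 = 930249·41602+41602·930249 = 77400437796
k=3:  x_3 = 930249·1730726404001+500·41602·77400437796 = 3220013013190122249,  y_3 = 930249·77400437796+41602·1730726404001 = 144003359718540806
k=4:  x_4 = 930249·3220013013190122249+500·41602·144003359718540806 = 5990827771012465337616001,  y_4 = 930249·144003359718540806+41602·3220013013190122249 = 267917962749548332043592

930249 41602
1730726404001 77400437796
3220013013190122249 144003359718540806
5990827771012465337616001 267917962749548332043592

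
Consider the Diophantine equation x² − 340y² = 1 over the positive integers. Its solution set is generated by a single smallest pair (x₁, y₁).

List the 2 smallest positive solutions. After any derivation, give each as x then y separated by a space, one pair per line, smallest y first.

285769 15498
163327842721 8857695924

√340 = [18; 2,3,1,1,1,…,3,2,36, …], period ℓ=14 (even) → k=13
step 0: (18, 1)  from 18·(1,0) + (0,1)
step 1: (37, 2)  from 2·(18,1) + (1,0)
step 2: (129, 7)  from 3·(37,2) + (18,1)
step 3: (166, 9)  from 1·(129,7) + (37,2)
step 4: (295, 16)  from 1·(166,9) + (129,7)
step 5: (461, 25)  from 1·(295,16) + (166,9)
step 6: (756, 41)  from 1·(461,25) + (295,16)
step 7: (6509, 353)  from 8·(756,41) + (461,25)
step 8: (7265, 394)  from 1·(6509,353) + (756,41)
step 9: (13774, 747)  from 1·(7265,394) + (6509,353)
step 10: (21039, 1141)  from 1·(13774,747) + (7265,394)
step 11: (34813, 1888)  from 1·(21039,1141) + (13774,747)
step 12: (125478, 6805)  from 3·(34813,1888) + (21039,1141)
step 13: (285769, 15498)  from 2·(125478,6805) + (34813,1888)
fundamental: x₁=285769, y₁=15498  (since 81663921361 − 340·240188004 = 1)
(285769+15498√340)^2 = 163327842721 + 8857695924√340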